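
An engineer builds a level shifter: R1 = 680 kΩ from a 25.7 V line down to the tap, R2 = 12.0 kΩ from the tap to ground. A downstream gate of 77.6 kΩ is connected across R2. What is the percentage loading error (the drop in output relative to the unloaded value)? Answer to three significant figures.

13.2 %

Unloaded V = 25.7 × 12.0/692.0 = 0.44566 V.
Loaded: R2‖R_L = 10.39 kΩ, giving V = 25.7 × 10.39/690.4 = 0.38688 V.
Drop = (0.44566 − 0.38688) / 0.44566 = 13.2 %.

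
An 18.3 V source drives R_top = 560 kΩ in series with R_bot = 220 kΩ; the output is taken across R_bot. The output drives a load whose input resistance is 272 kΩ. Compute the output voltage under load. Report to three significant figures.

V_out ≈ 3.27 V

The load sits in parallel with R_bot: R_bot‖R_L = (220 × 272) / (220 + 272) = 121.6 kΩ.
V_out = 18.3 × 121.6 / (560 + 121.6) = 18.3 × 121.6/681.6 = 3.27 V.
(Unloaded it would have been 5.16 V.)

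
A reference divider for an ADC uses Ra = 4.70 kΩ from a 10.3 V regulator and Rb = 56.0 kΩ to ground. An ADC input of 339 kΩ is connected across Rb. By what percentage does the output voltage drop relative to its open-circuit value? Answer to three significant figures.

The divider's output (Thévenin) resistance is Ra‖Rb = 4.336 kΩ.
Fractional drop under load = R_th/(R_th + R_L) = 4.336 / (4.336 + 339) = 0.01263.
So the output falls by 1.26 %.

1.26 %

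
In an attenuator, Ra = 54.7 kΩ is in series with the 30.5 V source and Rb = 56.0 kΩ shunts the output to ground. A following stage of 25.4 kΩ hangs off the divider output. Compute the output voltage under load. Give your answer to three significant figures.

The load sits in parallel with Rb: Rb‖R_L = (56.0 × 25.4) / (56.0 + 25.4) = 17.47 kΩ.
V_out = 30.5 × 17.47 / (54.7 + 17.47) = 30.5 × 17.47/72.17 = 7.38 V.
(Unloaded it would have been 15.4 V.)

V_out ≈ 7.38 V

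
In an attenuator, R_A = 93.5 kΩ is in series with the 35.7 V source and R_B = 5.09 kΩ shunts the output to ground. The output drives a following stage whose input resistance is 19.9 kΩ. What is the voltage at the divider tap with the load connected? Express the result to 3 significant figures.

V_out ≈ 1.48 V

The load sits in parallel with R_B: R_B‖R_L = (5.09 × 19.9) / (5.09 + 19.9) = 4.053 kΩ.
V_out = 35.7 × 4.053 / (93.5 + 4.053) = 35.7 × 4.053/97.55 = 1.48 V.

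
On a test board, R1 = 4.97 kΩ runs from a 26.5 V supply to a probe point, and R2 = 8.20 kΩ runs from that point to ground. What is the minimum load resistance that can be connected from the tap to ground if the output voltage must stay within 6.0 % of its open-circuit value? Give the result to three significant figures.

Output resistance R_th = R1‖R2 = (4.97 × 8.20)/13.17 = 3.094 kΩ.
The fractional drop is R_th/(R_th + R_L); requiring this ≤ 0.0600 gives R_L ≥ R_th(1/0.0600 − 1) = 3.094 × 15.67 = 48.5 kΩ.

R_L(min) ≈ 48.5 kΩ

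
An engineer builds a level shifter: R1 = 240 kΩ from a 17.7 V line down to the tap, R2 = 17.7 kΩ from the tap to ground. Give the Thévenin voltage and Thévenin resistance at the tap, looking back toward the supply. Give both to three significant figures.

V_th = 1.22 V, R_th = 16.5 kΩ

V_th is the open-circuit tap voltage: 17.7 × 17.7/(240 + 17.7) = 1.22 V.
With the supply zeroed, R1 and R2 appear in parallel from the tap: R_th = R1‖R2 = (240 × 17.7)/257.7 = 16.5 kΩ.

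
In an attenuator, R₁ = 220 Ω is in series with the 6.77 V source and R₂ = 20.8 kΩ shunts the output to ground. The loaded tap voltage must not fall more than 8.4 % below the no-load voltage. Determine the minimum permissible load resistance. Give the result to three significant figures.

R_L(min) ≈ 2.37 kΩ

Output resistance R_th = R₁‖R₂ = (220 × 20800)/21020 = 217.7 Ω.
The fractional drop is R_th/(R_th + R_L); requiring this ≤ 0.0840 gives R_L ≥ R_th(1/0.0840 − 1) = 217.7 × 10.90 = 2.37 kΩ.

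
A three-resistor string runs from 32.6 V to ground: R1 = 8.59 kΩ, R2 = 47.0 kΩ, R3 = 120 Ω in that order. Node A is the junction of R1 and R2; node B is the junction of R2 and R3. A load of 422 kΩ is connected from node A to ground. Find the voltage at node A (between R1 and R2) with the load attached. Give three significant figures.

Below node A the series string R2+R3 = 47120 Ω sits in parallel with the 422000 Ω load: 42390 Ω.
V_A = 32.6 × 42390/(8590 + 42390) = 27.1 V.

V ≈ 27.1 V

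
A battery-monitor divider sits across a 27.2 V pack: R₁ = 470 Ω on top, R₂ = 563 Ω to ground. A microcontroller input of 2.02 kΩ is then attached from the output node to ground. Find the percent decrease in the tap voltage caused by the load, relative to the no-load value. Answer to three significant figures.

11.3 %

Unloaded V = 27.2 × 563/1033 = 14.824 V.
Loaded: R₂‖R_L = 440.3 Ω, giving V = 27.2 × 440.3/910.3 = 13.156 V.
Drop = (14.824 − 13.156) / 14.824 = 11.3 %.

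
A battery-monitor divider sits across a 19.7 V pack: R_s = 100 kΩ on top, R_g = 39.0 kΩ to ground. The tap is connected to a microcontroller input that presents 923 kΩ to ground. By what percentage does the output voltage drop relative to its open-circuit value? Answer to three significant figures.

2.95 %

The divider's output (Thévenin) resistance is R_s‖R_g = 28.06 kΩ.
Fractional drop under load = R_th/(R_th + R_L) = 28.06 / (28.06 + 923) = 0.02950.
So the output falls by 2.95 %.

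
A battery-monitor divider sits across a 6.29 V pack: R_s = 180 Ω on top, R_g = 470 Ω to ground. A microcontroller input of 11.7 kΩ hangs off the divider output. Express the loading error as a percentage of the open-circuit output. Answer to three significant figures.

The divider's output (Thévenin) resistance is R_s‖R_g = 130.2 Ω.
Fractional drop under load = R_th/(R_th + R_L) = 130.2 / (130.2 + 11700) = 0.01100.
So the output falls by 1.10 %.

1.10 %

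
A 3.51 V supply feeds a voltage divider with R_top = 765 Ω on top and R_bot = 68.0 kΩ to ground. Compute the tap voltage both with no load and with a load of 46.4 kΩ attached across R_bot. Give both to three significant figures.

Unloaded: 3.47 V; loaded: 3.42 V

Open-circuit: V = 3.51 × 68000/(765 + 68000) = 3.47 V.
With the load, R_bot becomes R_bot‖R_L = 27580 Ω, so V = 3.51 × 27580/28350 = 3.42 V.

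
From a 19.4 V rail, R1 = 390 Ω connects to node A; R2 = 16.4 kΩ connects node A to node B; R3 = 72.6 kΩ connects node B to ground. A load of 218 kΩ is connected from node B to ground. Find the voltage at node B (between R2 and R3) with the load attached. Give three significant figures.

At node B, R3 is in parallel with the load: R3‖R_L = 54460 Ω.
Below node A the resistance is R2 + (R3‖R_L) = 70860 Ω, so V_A = 19.4 × 70860/71250 = 19.29 V.
Then V_B = V_A × (R3‖R_L)/(R2 + R3‖R_L) = 19.29 × 54460/70860 = 14.8 V.

V ≈ 14.8 V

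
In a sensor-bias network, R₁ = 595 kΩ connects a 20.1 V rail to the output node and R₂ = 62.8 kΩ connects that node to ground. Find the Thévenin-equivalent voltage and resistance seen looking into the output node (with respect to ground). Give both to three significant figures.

V_th = 1.92 V, R_th = 56.8 kΩ

V_th is the open-circuit tap voltage: 20.1 × 62.8/(595 + 62.8) = 1.92 V.
With the supply zeroed, R₁ and R₂ appear in parallel from the tap: R_th = R₁‖R₂ = (595 × 62.8)/657.8 = 56.8 kΩ.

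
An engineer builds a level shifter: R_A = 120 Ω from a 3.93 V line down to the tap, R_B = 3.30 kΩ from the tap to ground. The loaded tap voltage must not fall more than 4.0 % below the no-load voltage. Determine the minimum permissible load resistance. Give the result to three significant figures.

R_L(min) ≈ 2.78 kΩ

Output resistance R_th = R_A‖R_B = (120 × 3300)/3420 = 115.8 Ω.
The fractional drop is R_th/(R_th + R_L); requiring this ≤ 0.0400 gives R_L ≥ R_th(1/0.0400 − 1) = 115.8 × 24.00 = 2.78 kΩ.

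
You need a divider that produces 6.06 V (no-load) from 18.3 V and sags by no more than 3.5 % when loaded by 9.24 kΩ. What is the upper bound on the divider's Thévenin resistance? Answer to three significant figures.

Loading drop = R_th/(R_th + R_L) ≤ 0.0350, so R_th ≤ R_L · ε/(1−ε) = 9.24 kΩ × 0.0350/0.9650 = 335 Ω.
(Any R1, R2 with R2/(R1+R2) = 0.331 and R1‖R2 ≤ 335 Ω will meet the spec.)

R_th ≤ 335 Ω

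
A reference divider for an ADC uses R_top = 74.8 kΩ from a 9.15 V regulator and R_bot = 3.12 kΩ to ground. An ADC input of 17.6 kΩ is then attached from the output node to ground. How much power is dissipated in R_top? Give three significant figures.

P ≈ 1.04 mW

Total resistance from the source is R_top + (R_bot‖R_L) = 77.45 kΩ, so I = 9.15/77.45 kΩ = 0.1181 mA.
P = I²·R_top = (0.1181 mA)² × 74.8 kΩ = 1.04 mW.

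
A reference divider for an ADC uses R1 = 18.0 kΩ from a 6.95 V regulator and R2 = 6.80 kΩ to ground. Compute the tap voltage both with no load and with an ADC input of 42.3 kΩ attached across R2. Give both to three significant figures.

Unloaded: 1.91 V; loaded: 1.71 V

Open-circuit: V = 6.95 × 6.80/(18.0 + 6.80) = 1.91 V.
With the load, R2 becomes R2‖R_L = 5.858 kΩ, so V = 6.95 × 5.858/23.86 = 1.71 V.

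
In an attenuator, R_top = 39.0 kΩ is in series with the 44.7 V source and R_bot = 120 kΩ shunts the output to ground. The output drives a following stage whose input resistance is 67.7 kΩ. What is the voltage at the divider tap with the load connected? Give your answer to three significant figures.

V_out ≈ 23.5 V

The load sits in parallel with R_bot: R_bot‖R_L = (120 × 67.7) / (120 + 67.7) = 43.28 kΩ.
V_out = 44.7 × 43.28 / (39.0 + 43.28) = 44.7 × 43.28/82.28 = 23.5 V.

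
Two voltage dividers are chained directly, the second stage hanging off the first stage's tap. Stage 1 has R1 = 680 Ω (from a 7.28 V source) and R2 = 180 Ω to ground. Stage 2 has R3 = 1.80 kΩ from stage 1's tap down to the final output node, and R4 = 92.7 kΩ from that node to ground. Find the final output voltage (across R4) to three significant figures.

Stage 2 presents R3+R4 = 94500 Ω as a load on stage 1's tap.
Stage 1's lower leg becomes R2‖(R3+R4) = 179.7 Ω, so V_mid = 7.28 × 179.7/859.7 = 1.521 V.
Stage 2 is itself unloaded: V_out = V_mid × R4/(R3+R4) = 1.521 × 92700/94500 = 1.49 V.

V_out ≈ 1.49 V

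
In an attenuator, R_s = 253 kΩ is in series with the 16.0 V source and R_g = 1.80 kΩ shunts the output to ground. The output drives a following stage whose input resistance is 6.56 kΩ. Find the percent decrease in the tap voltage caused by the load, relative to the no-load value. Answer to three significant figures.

21.4 %

The divider's output (Thévenin) resistance is R_s‖R_g = 1.787 kΩ.
Fractional drop under load = R_th/(R_th + R_L) = 1.787 / (1.787 + 6.56) = 0.2141.
So the output falls by 21.4 %.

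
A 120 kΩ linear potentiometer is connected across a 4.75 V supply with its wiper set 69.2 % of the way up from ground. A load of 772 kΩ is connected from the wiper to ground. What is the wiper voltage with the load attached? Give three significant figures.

V ≈ 3.18 V

The wiper splits the pot into (1−α)R = 36.96 kΩ above and αR = 83.04 kΩ below.
Lower section ‖ load = 74.98 kΩ.
V_wiper = 4.75 × 74.98/(36.96 + 74.98) = 3.18 V.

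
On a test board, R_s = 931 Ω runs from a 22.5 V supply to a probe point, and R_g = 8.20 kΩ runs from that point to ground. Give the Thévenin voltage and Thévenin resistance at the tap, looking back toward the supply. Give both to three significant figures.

V_th = 20.2 V, R_th = 836 Ω

V_th is the open-circuit tap voltage: 22.5 × 8200/(931 + 8200) = 20.2 V.
With the supply zeroed, R_s and R_g appear in parallel from the tap: R_th = R_s‖R_g = (931 × 8200)/9131 = 836 Ω.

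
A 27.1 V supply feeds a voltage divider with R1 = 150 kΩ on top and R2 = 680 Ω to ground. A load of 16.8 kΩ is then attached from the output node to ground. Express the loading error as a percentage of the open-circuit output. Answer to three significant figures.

3.87 %

The divider's output (Thévenin) resistance is R1‖R2 = 676.9 Ω.
Fractional drop under load = R_th/(R_th + R_L) = 676.9 / (676.9 + 16800) = 0.03873.
So the output falls by 3.87 %.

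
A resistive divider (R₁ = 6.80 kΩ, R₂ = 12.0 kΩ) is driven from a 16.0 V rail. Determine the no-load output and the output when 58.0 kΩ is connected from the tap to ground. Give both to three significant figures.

Unloaded: 10.2 V; loaded: 9.50 V

Open-circuit: V = 16.0 × 12.0/(6.80 + 12.0) = 10.2 V.
With the load, R₂ becomes R₂‖R_L = 9.943 kΩ, so V = 16.0 × 9.943/16.74 = 9.50 V.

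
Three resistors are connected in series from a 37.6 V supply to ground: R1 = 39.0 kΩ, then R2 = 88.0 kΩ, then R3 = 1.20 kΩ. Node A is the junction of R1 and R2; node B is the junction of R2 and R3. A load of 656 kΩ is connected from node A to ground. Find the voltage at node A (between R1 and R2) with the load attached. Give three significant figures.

Below node A the series string R2+R3 = 89.20 kΩ sits in parallel with the 656 kΩ load: 78.52 kΩ.
V_A = 37.6 × 78.52/(39.0 + 78.52) = 25.1 V.

V ≈ 25.1 V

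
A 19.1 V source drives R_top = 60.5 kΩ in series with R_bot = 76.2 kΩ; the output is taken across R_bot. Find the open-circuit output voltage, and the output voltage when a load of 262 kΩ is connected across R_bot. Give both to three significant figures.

Open-circuit: V = 19.1 × 76.2/(60.5 + 76.2) = 10.6 V.
With the load, R_bot becomes R_bot‖R_L = 59.03 kΩ, so V = 19.1 × 59.03/119.5 = 9.43 V.

Unloaded: 10.6 V; loaded: 9.43 V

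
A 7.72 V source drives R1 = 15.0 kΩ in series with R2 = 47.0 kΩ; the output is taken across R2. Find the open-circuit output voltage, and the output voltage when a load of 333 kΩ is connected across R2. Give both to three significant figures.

Open-circuit: V = 7.72 × 47.0/(15.0 + 47.0) = 5.85 V.
With the load, R2 becomes R2‖R_L = 41.19 kΩ, so V = 7.72 × 41.19/56.19 = 5.66 V.

Unloaded: 5.85 V; loaded: 5.66 V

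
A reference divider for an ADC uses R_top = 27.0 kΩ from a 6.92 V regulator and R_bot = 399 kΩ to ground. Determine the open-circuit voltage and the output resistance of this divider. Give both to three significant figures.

V_th = 6.48 V, R_th = 25.3 kΩ

V_th is the open-circuit tap voltage: 6.92 × 399/(27.0 + 399) = 6.48 V.
With the supply zeroed, R_top and R_bot appear in parallel from the tap: R_th = R_top‖R_bot = (27.0 × 399)/426.0 = 25.3 kΩ.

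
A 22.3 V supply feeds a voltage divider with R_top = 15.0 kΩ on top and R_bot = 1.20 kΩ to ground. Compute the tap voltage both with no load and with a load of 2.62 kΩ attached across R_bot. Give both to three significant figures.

Open-circuit: V = 22.3 × 1.20/(15.0 + 1.20) = 1.65 V.
With the load, R_bot becomes R_bot‖R_L = 0.8230 kΩ, so V = 22.3 × 0.8230/15.82 = 1.16 V.

Unloaded: 1.65 V; loaded: 1.16 V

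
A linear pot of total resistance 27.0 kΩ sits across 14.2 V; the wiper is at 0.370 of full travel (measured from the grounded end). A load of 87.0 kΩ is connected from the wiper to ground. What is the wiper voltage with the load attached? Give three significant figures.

V ≈ 4.90 V

The wiper splits the pot into (1−α)R = 17.01 kΩ above and αR = 9.990 kΩ below.
Lower section ‖ load = 8.961 kΩ.
V_wiper = 14.2 × 8.961/(17.01 + 8.961) = 4.90 V.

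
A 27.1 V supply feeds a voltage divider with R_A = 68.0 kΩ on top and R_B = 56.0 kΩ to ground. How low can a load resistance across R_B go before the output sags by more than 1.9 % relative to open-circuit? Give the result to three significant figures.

Output resistance R_th = R_A‖R_B = (68.0 × 56.0)/124.0 = 30.71 kΩ.
The fractional drop is R_th/(R_th + R_L); requiring this ≤ 0.0190 gives R_L ≥ R_th(1/0.0190 − 1) = 30.71 × 51.63 = 1.59 MΩ.

R_L(min) ≈ 1.59 MΩ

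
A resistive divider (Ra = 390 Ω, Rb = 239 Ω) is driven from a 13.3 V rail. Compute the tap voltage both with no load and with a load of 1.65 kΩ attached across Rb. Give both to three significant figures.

Unloaded: 5.05 V; loaded: 4.64 V

Open-circuit: V = 13.3 × 239/(390 + 239) = 5.05 V.
With the load, Rb becomes Rb‖R_L = 208.8 Ω, so V = 13.3 × 208.8/598.8 = 4.64 V.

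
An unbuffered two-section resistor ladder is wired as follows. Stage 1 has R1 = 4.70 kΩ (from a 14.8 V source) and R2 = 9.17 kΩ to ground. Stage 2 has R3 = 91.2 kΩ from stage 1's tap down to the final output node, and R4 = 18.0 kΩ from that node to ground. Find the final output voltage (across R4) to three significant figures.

V_out ≈ 1.57 V

Stage 2 presents R3+R4 = 109.2 kΩ as a load on stage 1's tap.
Stage 1's lower leg becomes R2‖(R3+R4) = 8.460 kΩ, so V_mid = 14.8 × 8.460/13.16 = 9.514 V.
Stage 2 is itself unloaded: V_out = V_mid × R4/(R3+R4) = 9.514 × 18.0/109.2 = 1.57 V.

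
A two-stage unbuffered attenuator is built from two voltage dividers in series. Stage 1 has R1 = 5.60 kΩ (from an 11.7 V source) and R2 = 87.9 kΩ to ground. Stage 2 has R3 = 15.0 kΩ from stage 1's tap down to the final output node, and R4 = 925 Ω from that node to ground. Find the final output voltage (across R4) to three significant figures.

V_out ≈ 0.480 V

Stage 2 presents R3+R4 = 15920 Ω as a load on stage 1's tap.
Stage 1's lower leg becomes R2‖(R3+R4) = 13480 Ω, so V_mid = 11.7 × 13480/19080 = 8.266 V.
Stage 2 is itself unloaded: V_out = V_mid × R4/(R3+R4) = 8.266 × 925/15920 = 0.480 V.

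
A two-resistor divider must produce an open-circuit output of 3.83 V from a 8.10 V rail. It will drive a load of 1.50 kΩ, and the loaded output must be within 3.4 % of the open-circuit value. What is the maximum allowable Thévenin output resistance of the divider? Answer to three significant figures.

Loading drop = R_th/(R_th + R_L) ≤ 0.0340, so R_th ≤ R_L · ε/(1−ε) = 1.50 kΩ × 0.0340/0.9660 = 52.8 Ω.
(Any R1, R2 with R2/(R1+R2) = 0.473 and R1‖R2 ≤ 52.8 Ω will meet the spec.)

R_th ≤ 52.8 Ω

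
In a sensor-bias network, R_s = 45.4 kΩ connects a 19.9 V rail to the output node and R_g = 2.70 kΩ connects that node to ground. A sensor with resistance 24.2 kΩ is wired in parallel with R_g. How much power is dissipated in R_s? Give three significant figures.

P ≈ 7.86 mW

Total resistance from the source is R_s + (R_g‖R_L) = 47.83 kΩ, so I = 19.9/47.83 kΩ = 0.4161 mA.
P = I²·R_s = (0.4161 mA)² × 45.4 kΩ = 7.86 mW.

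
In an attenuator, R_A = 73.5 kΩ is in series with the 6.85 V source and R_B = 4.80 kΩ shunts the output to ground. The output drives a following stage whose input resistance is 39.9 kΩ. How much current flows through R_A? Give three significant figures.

I ≈ 0.0881 mA

R_B‖R_L = 4.285 kΩ, so the source sees R_A + R_B‖R_L = 77.78 kΩ.
I = 6.85 V / 77.78 kΩ = 0.0881 mA.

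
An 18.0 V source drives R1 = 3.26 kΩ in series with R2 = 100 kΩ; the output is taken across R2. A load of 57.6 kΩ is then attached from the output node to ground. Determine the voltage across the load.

The load sits in parallel with R2: R2‖R_L = (100 × 57.6) / (100 + 57.6) = 36.55 kΩ.
V_out = 18.0 × 36.55 / (3.26 + 36.55) = 18.0 × 36.55/39.81 = 16.5 V.
(Unloaded it would have been 17.4 V.)

V_out ≈ 16.5 V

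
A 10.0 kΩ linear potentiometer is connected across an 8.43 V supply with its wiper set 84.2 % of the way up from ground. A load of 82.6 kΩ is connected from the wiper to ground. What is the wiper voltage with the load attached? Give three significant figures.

The wiper splits the pot into (1−α)R = 1.580 kΩ above and αR = 8.420 kΩ below.
Lower section ‖ load = 7.641 kΩ.
V_wiper = 8.43 × 7.641/(1.580 + 7.641) = 6.99 V.

V ≈ 6.99 V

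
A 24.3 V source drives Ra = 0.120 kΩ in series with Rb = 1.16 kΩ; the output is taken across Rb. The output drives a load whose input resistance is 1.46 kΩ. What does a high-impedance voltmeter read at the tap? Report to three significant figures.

The load sits in parallel with Rb: Rb‖R_L = (1160 × 1460) / (1160 + 1460) = 646.4 Ω.
V_out = 24.3 × 646.4 / (120 + 646.4) = 24.3 × 646.4/766.4 = 20.5 V.
(Unloaded it would have been 22.0 V.)

V_out ≈ 20.5 V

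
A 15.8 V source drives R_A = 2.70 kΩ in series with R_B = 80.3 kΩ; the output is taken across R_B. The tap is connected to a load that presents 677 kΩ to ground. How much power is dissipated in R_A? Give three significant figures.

Total resistance from the source is R_A + (R_B‖R_L) = 74.49 kΩ, so I = 15.8/74.49 kΩ = 0.2121 mA.
P = I²·R_A = (0.2121 mA)² × 2.70 kΩ = 0.121 mW.

P ≈ 0.121 mW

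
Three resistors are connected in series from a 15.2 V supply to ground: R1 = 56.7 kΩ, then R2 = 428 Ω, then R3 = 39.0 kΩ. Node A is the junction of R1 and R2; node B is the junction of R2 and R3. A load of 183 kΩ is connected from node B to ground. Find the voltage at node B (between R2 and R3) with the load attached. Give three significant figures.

V ≈ 5.47 V

At node B, R3 is in parallel with the load: R3‖R_L = 32150 Ω.
Below node A the resistance is R2 + (R3‖R_L) = 32580 Ω, so V_A = 15.2 × 32580/89280 = 5.546 V.
Then V_B = V_A × (R3‖R_L)/(R2 + R3‖R_L) = 5.546 × 32150/32580 = 5.47 V.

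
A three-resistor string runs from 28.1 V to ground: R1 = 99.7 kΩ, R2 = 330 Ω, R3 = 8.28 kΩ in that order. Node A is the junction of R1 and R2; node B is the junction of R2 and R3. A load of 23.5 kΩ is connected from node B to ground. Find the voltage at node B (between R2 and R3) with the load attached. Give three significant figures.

V ≈ 1.62 V

At node B, R3 is in parallel with the load: R3‖R_L = 6123 Ω.
Below node A the resistance is R2 + (R3‖R_L) = 6453 Ω, so V_A = 28.1 × 6453/106200 = 1.708 V.
Then V_B = V_A × (R3‖R_L)/(R2 + R3‖R_L) = 1.708 × 6123/6453 = 1.62 V.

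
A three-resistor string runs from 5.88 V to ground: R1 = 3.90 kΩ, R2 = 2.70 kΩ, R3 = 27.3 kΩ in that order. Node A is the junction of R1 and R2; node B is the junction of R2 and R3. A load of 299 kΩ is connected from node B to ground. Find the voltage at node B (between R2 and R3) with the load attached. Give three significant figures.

At node B, R3 is in parallel with the load: R3‖R_L = 25.02 kΩ.
Below node A the resistance is R2 + (R3‖R_L) = 27.72 kΩ, so V_A = 5.88 × 27.72/31.62 = 5.155 V.
Then V_B = V_A × (R3‖R_L)/(R2 + R3‖R_L) = 5.155 × 25.02/27.72 = 4.65 V.

V ≈ 4.65 V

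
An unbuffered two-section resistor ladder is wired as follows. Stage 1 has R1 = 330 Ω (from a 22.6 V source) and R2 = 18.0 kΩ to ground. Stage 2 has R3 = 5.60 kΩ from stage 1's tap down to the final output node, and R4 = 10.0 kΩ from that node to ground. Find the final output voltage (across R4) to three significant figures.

V_out ≈ 13.9 V

Stage 2 presents R3+R4 = 15600 Ω as a load on stage 1's tap.
Stage 1's lower leg becomes R2‖(R3+R4) = 8357 Ω, so V_mid = 22.6 × 8357/8687 = 21.74 V.
Stage 2 is itself unloaded: V_out = V_mid × R4/(R3+R4) = 21.74 × 10000/15600 = 13.9 V.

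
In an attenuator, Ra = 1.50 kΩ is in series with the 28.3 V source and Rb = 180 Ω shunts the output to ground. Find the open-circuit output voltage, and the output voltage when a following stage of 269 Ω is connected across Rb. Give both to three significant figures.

Open-circuit: V = 28.3 × 180/(1500 + 180) = 3.03 V.
With the load, Rb becomes Rb‖R_L = 107.8 Ω, so V = 28.3 × 107.8/1608 = 1.90 V.

Unloaded: 3.03 V; loaded: 1.90 V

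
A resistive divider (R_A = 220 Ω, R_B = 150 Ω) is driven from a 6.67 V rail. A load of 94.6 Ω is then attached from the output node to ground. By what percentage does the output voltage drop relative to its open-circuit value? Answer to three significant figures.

The divider's output (Thévenin) resistance is R_A‖R_B = 89.19 Ω.
Fractional drop under load = R_th/(R_th + R_L) = 89.19 / (89.19 + 94.6) = 0.4853.
So the output falls by 48.5 %.

48.5 %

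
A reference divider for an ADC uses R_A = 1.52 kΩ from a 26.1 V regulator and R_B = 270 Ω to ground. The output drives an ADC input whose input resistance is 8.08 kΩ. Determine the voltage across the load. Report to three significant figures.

V_out ≈ 3.83 V

The load sits in parallel with R_B: R_B‖R_L = (270 × 8080) / (270 + 8080) = 261.3 Ω.
V_out = 26.1 × 261.3 / (1520 + 261.3) = 26.1 × 261.3/1781 = 3.83 V.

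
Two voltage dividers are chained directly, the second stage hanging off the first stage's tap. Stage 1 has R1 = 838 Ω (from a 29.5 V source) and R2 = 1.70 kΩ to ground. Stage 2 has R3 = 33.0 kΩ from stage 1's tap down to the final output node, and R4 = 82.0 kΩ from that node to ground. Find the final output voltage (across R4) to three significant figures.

V_out ≈ 14.0 V

Stage 2 presents R3+R4 = 115000 Ω as a load on stage 1's tap.
Stage 1's lower leg becomes R2‖(R3+R4) = 1675 Ω, so V_mid = 29.5 × 1675/2513 = 19.66 V.
Stage 2 is itself unloaded: V_out = V_mid × R4/(R3+R4) = 19.66 × 82000/115000 = 14.0 V.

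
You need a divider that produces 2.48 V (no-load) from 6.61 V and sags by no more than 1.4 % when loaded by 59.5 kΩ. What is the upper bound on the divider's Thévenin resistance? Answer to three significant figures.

Loading drop = R_th/(R_th + R_L) ≤ 0.0140, so R_th ≤ R_L · ε/(1−ε) = 59.5 kΩ × 0.0140/0.9860 = 845 Ω.
(Any R1, R2 with R2/(R1+R2) = 0.375 and R1‖R2 ≤ 845 Ω will meet the spec.)

R_th ≤ 845 Ω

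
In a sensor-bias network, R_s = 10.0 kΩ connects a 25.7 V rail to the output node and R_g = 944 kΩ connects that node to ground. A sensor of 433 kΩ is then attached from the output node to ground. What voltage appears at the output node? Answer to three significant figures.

V_out ≈ 24.9 V

The load sits in parallel with R_g: R_g‖R_L = (944 × 433) / (944 + 433) = 296.8 kΩ.
V_out = 25.7 × 296.8 / (10.0 + 296.8) = 25.7 × 296.8/306.8 = 24.9 V.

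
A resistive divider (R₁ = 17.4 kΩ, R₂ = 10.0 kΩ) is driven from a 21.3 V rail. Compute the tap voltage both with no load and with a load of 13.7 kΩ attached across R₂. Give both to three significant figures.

Unloaded: 7.77 V; loaded: 5.31 V

Open-circuit: V = 21.3 × 10.0/(17.4 + 10.0) = 7.77 V.
With the load, R₂ becomes R₂‖R_L = 5.781 kΩ, so V = 21.3 × 5.781/23.18 = 5.31 V.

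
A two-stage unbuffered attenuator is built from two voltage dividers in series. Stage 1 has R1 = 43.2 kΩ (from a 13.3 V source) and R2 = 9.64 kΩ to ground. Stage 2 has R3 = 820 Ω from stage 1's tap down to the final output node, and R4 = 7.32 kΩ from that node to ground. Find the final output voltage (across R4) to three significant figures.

Stage 2 presents R3+R4 = 8140 Ω as a load on stage 1's tap.
Stage 1's lower leg becomes R2‖(R3+R4) = 4413 Ω, so V_mid = 13.3 × 4413/47610 = 1.233 V.
Stage 2 is itself unloaded: V_out = V_mid × R4/(R3+R4) = 1.233 × 7320/8140 = 1.11 V.

V_out ≈ 1.11 V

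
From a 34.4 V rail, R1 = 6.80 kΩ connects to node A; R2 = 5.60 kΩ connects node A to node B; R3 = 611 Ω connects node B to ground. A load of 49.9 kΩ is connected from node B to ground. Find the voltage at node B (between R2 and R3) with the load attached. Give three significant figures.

V ≈ 1.60 V

At node B, R3 is in parallel with the load: R3‖R_L = 603.6 Ω.
Below node A the resistance is R2 + (R3‖R_L) = 6204 Ω, so V_A = 34.4 × 6204/13000 = 16.41 V.
Then V_B = V_A × (R3‖R_L)/(R2 + R3‖R_L) = 16.41 × 603.6/6204 = 1.60 V.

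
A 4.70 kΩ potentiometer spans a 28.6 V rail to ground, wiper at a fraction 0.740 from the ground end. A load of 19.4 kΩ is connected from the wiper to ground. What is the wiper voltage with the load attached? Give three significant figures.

The wiper splits the pot into (1−α)R = 1.222 kΩ above and αR = 3.478 kΩ below.
Lower section ‖ load = 2.949 kΩ.
V_wiper = 28.6 × 2.949/(1.222 + 2.949) = 20.2 V.

V ≈ 20.2 V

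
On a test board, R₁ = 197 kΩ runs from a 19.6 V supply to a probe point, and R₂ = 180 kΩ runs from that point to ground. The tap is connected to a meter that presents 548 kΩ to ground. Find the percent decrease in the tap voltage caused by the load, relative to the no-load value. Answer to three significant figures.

The divider's output (Thévenin) resistance is R₁‖R₂ = 94.06 kΩ.
Fractional drop under load = R_th/(R_th + R_L) = 94.06 / (94.06 + 548) = 0.1465.
So the output falls by 14.6 %.

14.6 %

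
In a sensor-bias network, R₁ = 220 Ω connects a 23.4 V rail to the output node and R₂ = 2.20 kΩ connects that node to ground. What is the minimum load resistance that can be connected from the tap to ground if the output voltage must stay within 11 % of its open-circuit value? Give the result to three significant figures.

Output resistance R_th = R₁‖R₂ = (220 × 2200)/2420 = 200.0 Ω.
The fractional drop is R_th/(R_th + R_L); requiring this ≤ 0.110 gives R_L ≥ R_th(1/0.110 − 1) = 200.0 × 8.091 = 1.62 kΩ.

R_L(min) ≈ 1.62 kΩ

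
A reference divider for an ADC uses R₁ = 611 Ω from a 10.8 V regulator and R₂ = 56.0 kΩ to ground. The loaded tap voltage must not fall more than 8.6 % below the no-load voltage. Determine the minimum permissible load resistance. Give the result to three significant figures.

R_L(min) ≈ 6.42 kΩ

Output resistance R_th = R₁‖R₂ = (611 × 56000)/56610 = 604.4 Ω.
The fractional drop is R_th/(R_th + R_L); requiring this ≤ 0.0860 gives R_L ≥ R_th(1/0.0860 − 1) = 604.4 × 10.63 = 6.42 kΩ.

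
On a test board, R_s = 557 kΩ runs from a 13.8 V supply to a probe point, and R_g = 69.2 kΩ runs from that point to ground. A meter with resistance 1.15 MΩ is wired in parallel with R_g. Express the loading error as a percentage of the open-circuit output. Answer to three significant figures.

5.08 %

The divider's output (Thévenin) resistance is R_s‖R_g = 61.55 kΩ.
Fractional drop under load = R_th/(R_th + R_L) = 61.55 / (61.55 + 1150) = 0.05080.
So the output falls by 5.08 %.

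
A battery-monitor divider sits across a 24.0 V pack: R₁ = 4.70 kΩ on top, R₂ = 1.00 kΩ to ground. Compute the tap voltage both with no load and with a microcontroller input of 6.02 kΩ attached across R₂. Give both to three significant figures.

Unloaded: 4.21 V; loaded: 3.70 V

Open-circuit: V = 24.0 × 1.00/(4.70 + 1.00) = 4.21 V.
With the load, R₂ becomes R₂‖R_L = 0.8575 kΩ, so V = 24.0 × 0.8575/5.558 = 3.70 V.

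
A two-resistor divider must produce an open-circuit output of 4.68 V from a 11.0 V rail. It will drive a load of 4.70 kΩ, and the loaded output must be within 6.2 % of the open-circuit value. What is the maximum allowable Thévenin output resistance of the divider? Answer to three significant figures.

Loading drop = R_th/(R_th + R_L) ≤ 0.0620, so R_th ≤ R_L · ε/(1−ε) = 4.70 kΩ × 0.0620/0.9380 = 311 Ω.

R_th ≤ 311 Ω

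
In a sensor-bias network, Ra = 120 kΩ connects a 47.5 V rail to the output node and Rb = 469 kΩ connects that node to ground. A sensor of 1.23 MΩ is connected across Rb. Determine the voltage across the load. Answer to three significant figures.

The load sits in parallel with Rb: Rb‖R_L = (469 × 1230) / (469 + 1230) = 339.5 kΩ.
V_out = 47.5 × 339.5 / (120 + 339.5) = 47.5 × 339.5/459.5 = 35.1 V.

V_out ≈ 35.1 V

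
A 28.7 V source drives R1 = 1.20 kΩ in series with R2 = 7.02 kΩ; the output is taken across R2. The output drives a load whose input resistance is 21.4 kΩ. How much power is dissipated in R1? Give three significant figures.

Total resistance from the source is R1 + (R2‖R_L) = 6.486 kΩ, so I = 28.7/6.486 kΩ = 4.425 mA.
P = I²·R1 = (4.425 mA)² × 1.20 kΩ = 23.5 mW.

P ≈ 23.5 mW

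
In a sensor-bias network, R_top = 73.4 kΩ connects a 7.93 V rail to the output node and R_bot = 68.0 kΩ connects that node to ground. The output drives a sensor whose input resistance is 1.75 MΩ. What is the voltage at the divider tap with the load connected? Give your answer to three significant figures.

V_out ≈ 3.74 V

The load sits in parallel with R_bot: R_bot‖R_L = (68.0 × 1750) / (68.0 + 1750) = 65.46 kΩ.
V_out = 7.93 × 65.46 / (73.4 + 65.46) = 7.93 × 65.46/138.9 = 3.74 V.
(Unloaded it would have been 3.81 V.)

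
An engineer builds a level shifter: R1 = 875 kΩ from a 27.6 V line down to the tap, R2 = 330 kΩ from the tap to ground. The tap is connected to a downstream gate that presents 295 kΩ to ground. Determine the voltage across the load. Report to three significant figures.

V_out ≈ 4.17 V

The load sits in parallel with R2: R2‖R_L = (330 × 295) / (330 + 295) = 155.8 kΩ.
V_out = 27.6 × 155.8 / (875 + 155.8) = 27.6 × 155.8/1031 = 4.17 V.
(Unloaded it would have been 7.56 V.)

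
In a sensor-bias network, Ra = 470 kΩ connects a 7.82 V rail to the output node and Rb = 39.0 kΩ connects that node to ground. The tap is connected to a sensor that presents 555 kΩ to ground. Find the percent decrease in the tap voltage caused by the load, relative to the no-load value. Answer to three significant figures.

6.09 %

The divider's output (Thévenin) resistance is Ra‖Rb = 36.01 kΩ.
Fractional drop under load = R_th/(R_th + R_L) = 36.01 / (36.01 + 555) = 0.06093.
So the output falls by 6.09 %.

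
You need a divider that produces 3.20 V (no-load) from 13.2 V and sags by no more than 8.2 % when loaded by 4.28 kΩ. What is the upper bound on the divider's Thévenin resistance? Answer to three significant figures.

R_th ≤ 382 Ω

Loading drop = R_th/(R_th + R_L) ≤ 0.0820, so R_th ≤ R_L · ε/(1−ε) = 4.28 kΩ × 0.0820/0.9180 = 382 Ω.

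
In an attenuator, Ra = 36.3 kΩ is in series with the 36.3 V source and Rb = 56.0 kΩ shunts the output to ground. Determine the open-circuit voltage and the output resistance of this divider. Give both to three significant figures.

V_th is the open-circuit tap voltage: 36.3 × 56.0/(36.3 + 56.0) = 22.0 V.
With the supply zeroed, Ra and Rb appear in parallel from the tap: R_th = Ra‖Rb = (36.3 × 56.0)/92.30 = 22.0 kΩ.

V_th = 22.0 V, R_th = 22.0 kΩ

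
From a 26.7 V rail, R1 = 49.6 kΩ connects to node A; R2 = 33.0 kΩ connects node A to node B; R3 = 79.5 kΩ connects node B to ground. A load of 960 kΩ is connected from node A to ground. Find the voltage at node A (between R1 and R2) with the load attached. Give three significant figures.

V ≈ 17.9 V

Below node A the series string R2+R3 = 112.5 kΩ sits in parallel with the 960 kΩ load: 100.7 kΩ.
V_A = 26.7 × 100.7/(49.6 + 100.7) = 17.9 V.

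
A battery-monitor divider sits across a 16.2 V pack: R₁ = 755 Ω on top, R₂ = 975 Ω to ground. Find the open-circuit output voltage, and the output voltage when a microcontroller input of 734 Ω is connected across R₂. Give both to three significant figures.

Unloaded: 9.13 V; loaded: 5.78 V

Open-circuit: V = 16.2 × 975/(755 + 975) = 9.13 V.
With the load, R₂ becomes R₂‖R_L = 418.8 Ω, so V = 16.2 × 418.8/1174 = 5.78 V.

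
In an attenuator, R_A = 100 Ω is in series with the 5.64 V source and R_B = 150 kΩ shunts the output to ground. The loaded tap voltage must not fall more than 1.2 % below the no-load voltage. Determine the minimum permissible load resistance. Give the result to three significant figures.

R_L(min) ≈ 8.23 kΩ

Output resistance R_th = R_A‖R_B = (100 × 150000)/150100 = 99.93 Ω.
The fractional drop is R_th/(R_th + R_L); requiring this ≤ 0.0120 gives R_L ≥ R_th(1/0.0120 − 1) = 99.93 × 82.33 = 8.23 kΩ.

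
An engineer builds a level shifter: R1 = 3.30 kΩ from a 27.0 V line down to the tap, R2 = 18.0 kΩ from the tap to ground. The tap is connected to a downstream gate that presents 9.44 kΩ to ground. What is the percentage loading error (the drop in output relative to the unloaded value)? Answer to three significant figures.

22.8 %

The divider's output (Thévenin) resistance is R1‖R2 = 2.789 kΩ.
Fractional drop under load = R_th/(R_th + R_L) = 2.789 / (2.789 + 9.44) = 0.2280.
So the output falls by 22.8 %.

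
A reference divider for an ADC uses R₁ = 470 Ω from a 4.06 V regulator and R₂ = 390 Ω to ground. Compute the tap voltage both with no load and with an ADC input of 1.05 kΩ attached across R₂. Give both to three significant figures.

Open-circuit: V = 4.06 × 390/(470 + 390) = 1.84 V.
With the load, R₂ becomes R₂‖R_L = 284.4 Ω, so V = 4.06 × 284.4/754.4 = 1.53 V.

Unloaded: 1.84 V; loaded: 1.53 V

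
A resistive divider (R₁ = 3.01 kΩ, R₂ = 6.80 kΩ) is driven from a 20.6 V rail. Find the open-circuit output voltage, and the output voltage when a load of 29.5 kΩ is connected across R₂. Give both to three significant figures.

Unloaded: 14.3 V; loaded: 13.3 V

Open-circuit: V = 20.6 × 6.80/(3.01 + 6.80) = 14.3 V.
With the load, R₂ becomes R₂‖R_L = 5.526 kΩ, so V = 20.6 × 5.526/8.536 = 13.3 V.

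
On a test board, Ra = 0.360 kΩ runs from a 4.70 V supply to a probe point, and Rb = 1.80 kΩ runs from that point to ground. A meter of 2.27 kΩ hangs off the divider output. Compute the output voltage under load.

V_out ≈ 3.46 V

The load sits in parallel with Rb: Rb‖R_L = (1800 × 2270) / (1800 + 2270) = 1004 Ω.
V_out = 4.70 × 1004 / (360 + 1004) = 4.70 × 1004/1364 = 3.46 V.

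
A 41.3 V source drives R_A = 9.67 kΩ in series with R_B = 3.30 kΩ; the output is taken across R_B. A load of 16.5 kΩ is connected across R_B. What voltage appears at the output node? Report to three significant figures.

V_out ≈ 9.14 V

The load sits in parallel with R_B: R_B‖R_L = (3.30 × 16.5) / (3.30 + 16.5) = 2.750 kΩ.
V_out = 41.3 × 2.750 / (9.67 + 2.750) = 41.3 × 2.750/12.42 = 9.14 V.
(Unloaded it would have been 10.5 V.)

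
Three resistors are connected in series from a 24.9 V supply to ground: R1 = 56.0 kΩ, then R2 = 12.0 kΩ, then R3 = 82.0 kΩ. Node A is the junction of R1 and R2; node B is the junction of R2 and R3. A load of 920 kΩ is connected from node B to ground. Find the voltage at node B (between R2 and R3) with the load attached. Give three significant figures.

V ≈ 13.1 V

At node B, R3 is in parallel with the load: R3‖R_L = 75.29 kΩ.
Below node A the resistance is R2 + (R3‖R_L) = 87.29 kΩ, so V_A = 24.9 × 87.29/143.3 = 15.17 V.
Then V_B = V_A × (R3‖R_L)/(R2 + R3‖R_L) = 15.17 × 75.29/87.29 = 13.1 V.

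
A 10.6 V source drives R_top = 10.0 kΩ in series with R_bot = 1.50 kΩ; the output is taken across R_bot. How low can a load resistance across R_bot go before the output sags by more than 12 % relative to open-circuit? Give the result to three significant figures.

Output resistance R_th = R_top‖R_bot = (10.0 × 1.50)/11.50 = 1.304 kΩ.
The fractional drop is R_th/(R_th + R_L); requiring this ≤ 0.120 gives R_L ≥ R_th(1/0.120 − 1) = 1.304 × 7.333 = 9.57 kΩ.

R_L(min) ≈ 9.57 kΩ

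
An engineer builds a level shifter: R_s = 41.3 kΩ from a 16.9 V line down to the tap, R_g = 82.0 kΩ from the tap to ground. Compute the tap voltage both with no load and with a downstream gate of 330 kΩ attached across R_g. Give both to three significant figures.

Unloaded: 11.2 V; loaded: 10.4 V

Open-circuit: V = 16.9 × 82.0/(41.3 + 82.0) = 11.2 V.
With the load, R_g becomes R_g‖R_L = 65.68 kΩ, so V = 16.9 × 65.68/107.0 = 10.4 V.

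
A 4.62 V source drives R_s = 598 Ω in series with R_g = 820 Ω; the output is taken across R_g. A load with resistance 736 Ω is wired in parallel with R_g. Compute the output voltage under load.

V_out ≈ 1.82 V

The load sits in parallel with R_g: R_g‖R_L = (820 × 736) / (820 + 736) = 387.9 Ω.
V_out = 4.62 × 387.9 / (598 + 387.9) = 4.62 × 387.9/985.9 = 1.82 V.
(Unloaded it would have been 2.67 V.)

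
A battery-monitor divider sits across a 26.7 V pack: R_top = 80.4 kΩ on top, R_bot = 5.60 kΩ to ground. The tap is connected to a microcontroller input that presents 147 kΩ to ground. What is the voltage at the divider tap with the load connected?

The load sits in parallel with R_bot: R_bot‖R_L = (5.60 × 147) / (5.60 + 147) = 5.394 kΩ.
V_out = 26.7 × 5.394 / (80.4 + 5.394) = 26.7 × 5.394/85.79 = 1.68 V.

V_out ≈ 1.68 V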